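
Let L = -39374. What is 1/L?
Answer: -1/39374 ≈ -2.5397e-5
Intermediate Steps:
1/L = 1/(-39374) = -1/39374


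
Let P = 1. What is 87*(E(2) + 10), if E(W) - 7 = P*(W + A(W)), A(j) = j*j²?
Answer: 2349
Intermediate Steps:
A(j) = j³
E(W) = 7 + W + W³ (E(W) = 7 + 1*(W + W³) = 7 + (W + W³) = 7 + W + W³)
87*(E(2) + 10) = 87*((7 + 2 + 2³) + 10) = 87*((7 + 2 + 8) + 10) = 87*(17 + 10) = 87*27 = 2349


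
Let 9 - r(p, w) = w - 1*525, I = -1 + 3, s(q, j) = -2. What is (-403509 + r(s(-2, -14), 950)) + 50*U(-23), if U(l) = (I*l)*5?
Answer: -415425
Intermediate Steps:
I = 2
U(l) = 10*l (U(l) = (2*l)*5 = 10*l)
r(p, w) = 534 - w (r(p, w) = 9 - (w - 1*525) = 9 - (w - 525) = 9 - (-525 + w) = 9 + (525 - w) = 534 - w)
(-403509 + r(s(-2, -14), 950)) + 50*U(-23) = (-403509 + (534 - 1*950)) + 50*(10*(-23)) = (-403509 + (534 - 950)) + 50*(-230) = (-403509 - 416) - 11500 = -403925 - 11500 = -415425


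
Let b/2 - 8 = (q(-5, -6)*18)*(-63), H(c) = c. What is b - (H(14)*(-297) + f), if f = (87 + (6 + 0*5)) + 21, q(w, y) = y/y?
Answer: 1792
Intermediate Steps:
q(w, y) = 1
b = -2252 (b = 16 + 2*((1*18)*(-63)) = 16 + 2*(18*(-63)) = 16 + 2*(-1134) = 16 - 2268 = -2252)
f = 114 (f = (87 + (6 + 0)) + 21 = (87 + 6) + 21 = 93 + 21 = 114)
b - (H(14)*(-297) + f) = -2252 - (14*(-297) + 114) = -2252 - (-4158 + 114) = -2252 - 1*(-4044) = -2252 + 4044 = 1792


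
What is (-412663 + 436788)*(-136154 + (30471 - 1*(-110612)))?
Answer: 118912125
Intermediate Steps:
(-412663 + 436788)*(-136154 + (30471 - 1*(-110612))) = 24125*(-136154 + (30471 + 110612)) = 24125*(-136154 + 141083) = 24125*4929 = 118912125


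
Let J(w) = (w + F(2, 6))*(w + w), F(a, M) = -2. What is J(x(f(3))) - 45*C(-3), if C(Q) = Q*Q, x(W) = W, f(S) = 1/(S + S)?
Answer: -7301/18 ≈ -405.61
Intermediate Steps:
f(S) = 1/(2*S)
J(w) = 2*w*(-2 + w) (J(w) = (w - 2)*(w + w) = (-2 + w)*(2*w) = 2*w*(-2 + w))
C(Q) = Q²
J(x(f(3))) - 45*C(-3) = 2*((½)/3)*(-2 + (½)/3) - 45*(-3)² = 2*((½)*(⅓))*(-2 + (½)*(⅓)) - 45*9 = 2*(⅙)*(-2 + ⅙) - 405 = 2*(⅙)*(-11/6) - 405 = -11/18 - 405 = -7301/18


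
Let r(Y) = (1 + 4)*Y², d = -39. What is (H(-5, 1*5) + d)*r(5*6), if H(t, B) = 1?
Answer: -171000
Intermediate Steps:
r(Y) = 5*Y²
(H(-5, 1*5) + d)*r(5*6) = (1 - 39)*(5*(5*6)²) = -190*30² = -190*900 = -38*4500 = -171000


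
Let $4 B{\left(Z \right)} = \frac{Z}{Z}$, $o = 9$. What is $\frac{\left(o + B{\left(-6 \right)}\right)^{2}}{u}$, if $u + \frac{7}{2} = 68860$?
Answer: $\frac{1369}{1101704} \approx 0.0012426$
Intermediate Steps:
$B{\left(Z \right)} = \frac{1}{4}$ ($B{\left(Z \right)} = \frac{Z \frac{1}{Z}}{4} = \frac{1}{4} \cdot 1 = \frac{1}{4}$)
$u = \frac{137713}{2}$ ($u = - \frac{7}{2} + 68860 = \frac{137713}{2} \approx 68857.0$)
$\frac{\left(o + B{\left(-6 \right)}\right)^{2}}{u} = \frac{\left(9 + \frac{1}{4}\right)^{2}}{\frac{137713}{2}} = \left(\frac{37}{4}\right)^{2} \cdot \frac{2}{137713} = \frac{1369}{16} \cdot \frac{2}{137713} = \frac{1369}{1101704}$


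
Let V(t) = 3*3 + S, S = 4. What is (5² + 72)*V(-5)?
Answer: 1261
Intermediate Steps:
V(t) = 13 (V(t) = 3*3 + 4 = 9 + 4 = 13)
(5² + 72)*V(-5) = (5² + 72)*13 = (25 + 72)*13 = 97*13 = 1261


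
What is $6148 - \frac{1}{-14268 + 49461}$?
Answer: $\frac{216366563}{35193} \approx 6148.0$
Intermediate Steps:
$6148 - \frac{1}{-14268 + 49461} = 6148 - \frac{1}{35193} = \frac{216366563}{35193}$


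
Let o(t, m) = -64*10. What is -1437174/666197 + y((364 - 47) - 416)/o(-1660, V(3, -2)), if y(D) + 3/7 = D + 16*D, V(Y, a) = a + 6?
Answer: 25212963/53295760 ≈ 0.47308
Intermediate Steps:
V(Y, a) = 6 + a
y(D) = -3/7 + 17*D (y(D) = -3/7 + (D + 16*D) = -3/7 + 17*D)
o(t, m) = -640
-1437174/666197 + y((364 - 47) - 416)/o(-1660, V(3, -2)) = -1437174/666197 + (-3/7 + 17*((364 - 47) - 416))/(-640) = -1437174*1/666197 + (-3/7 + 17*(317 - 416))*(-1/640) = -1437174/666197 + (-3/7 + 17*(-99))*(-1/640) = -1437174/666197 + (-3/7 - 1683)*(-1/640) = -1437174/666197 - 11784/7*(-1/640) = -1437174/666197 + 1473/560 = 25212963/53295760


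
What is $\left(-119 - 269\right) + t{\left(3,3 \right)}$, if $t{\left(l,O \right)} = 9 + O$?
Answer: $-376$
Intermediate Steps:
$\left(-119 - 269\right) + t{\left(3,3 \right)} = \left(-119 - 269\right) + \left(9 + 3\right) = -388 + 12 = -376$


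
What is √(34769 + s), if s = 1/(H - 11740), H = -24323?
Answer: √5024274905122/12021 ≈ 186.46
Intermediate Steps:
s = -1/36063 (s = 1/(-24323 - 11740) = 1/(-36063) = -1/36063 ≈ -2.7729e-5)
√(34769 + s) = √(34769 - 1/36063) = √(1253874446/36063) = √5024274905122/12021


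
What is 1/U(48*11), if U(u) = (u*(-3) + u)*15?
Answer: -1/15840 ≈ -6.3131e-5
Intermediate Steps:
U(u) = -30*u (U(u) = (-3*u + u)*15 = -2*u*15 = -30*u)
1/U(48*11) = 1/(-1440*11) = 1/(-30*528) = 1/(-15840) = -1/15840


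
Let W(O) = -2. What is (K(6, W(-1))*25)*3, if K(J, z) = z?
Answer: -150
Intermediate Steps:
(K(6, W(-1))*25)*3 = -2*25*3 = -50*3 = -150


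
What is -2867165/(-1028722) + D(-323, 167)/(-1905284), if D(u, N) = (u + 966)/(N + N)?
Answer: 912281190442497/327321263697016 ≈ 2.7871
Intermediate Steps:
D(u, N) = (966 + u)/(2*N) (D(u, N) = (966 + u)/((2*N)) = (966 + u)*(1/(2*N)) = (966 + u)/(2*N))
-2867165/(-1028722) + D(-323, 167)/(-1905284) = -2867165/(-1028722) + ((1/2)*(966 - 323)/167)/(-1905284) = -2867165*(-1/1028722) + ((1/2)*(1/167)*643)*(-1/1905284) = 2867165/1028722 + (643/334)*(-1/1905284) = 2867165/1028722 - 643/636364856 = 912281190442497/327321263697016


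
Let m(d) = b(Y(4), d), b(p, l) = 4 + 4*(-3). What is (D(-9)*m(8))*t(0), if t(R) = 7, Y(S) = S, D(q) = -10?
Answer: 560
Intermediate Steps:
b(p, l) = -8 (b(p, l) = 4 - 12 = -8)
m(d) = -8
(D(-9)*m(8))*t(0) = -10*(-8)*7 = 80*7 = 560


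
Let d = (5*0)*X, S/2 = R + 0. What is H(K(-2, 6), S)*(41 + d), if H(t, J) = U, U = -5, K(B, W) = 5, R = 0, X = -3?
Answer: -205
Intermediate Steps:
S = 0 (S = 2*(0 + 0) = 2*0 = 0)
H(t, J) = -5
d = 0 (d = (5*0)*(-3) = 0*(-3) = 0)
H(K(-2, 6), S)*(41 + d) = -5*(41 + 0) = -5*41 = -205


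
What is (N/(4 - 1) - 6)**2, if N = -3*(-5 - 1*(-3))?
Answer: 16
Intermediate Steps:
N = 6 (N = -3*(-5 + 3) = -3*(-2) = 6)
(N/(4 - 1) - 6)**2 = (6/(4 - 1) - 6)**2 = (6/3 - 6)**2 = (6*(1/3) - 6)**2 = (2 - 6)**2 = (-4)**2 = 16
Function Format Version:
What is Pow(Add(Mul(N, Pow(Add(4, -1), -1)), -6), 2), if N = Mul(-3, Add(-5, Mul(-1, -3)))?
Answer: 16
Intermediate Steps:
N = 6 (N = Mul(-3, Add(-5, 3)) = Mul(-3, -2) = 6)
Pow(Add(Mul(N, Pow(Add(4, -1), -1)), -6), 2) = Pow(Add(Mul(6, Pow(Add(4, -1), -1)), -6), 2) = Pow(Add(Mul(6, Pow(3, -1)), -6), 2) = Pow(Add(Mul(6, Rational(1, 3)), -6), 2) = Pow(Add(2, -6), 2) = Pow(-4, 2) = 16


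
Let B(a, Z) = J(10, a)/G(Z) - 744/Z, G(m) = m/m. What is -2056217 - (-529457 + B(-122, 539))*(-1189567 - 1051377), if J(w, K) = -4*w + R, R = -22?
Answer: -639592263142803/539 ≈ -1.1866e+12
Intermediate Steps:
G(m) = 1
J(w, K) = -22 - 4*w (J(w, K) = -4*w - 22 = -22 - 4*w)
B(a, Z) = -62 - 744/Z (B(a, Z) = (-22 - 4*10)/1 - 744/Z = (-22 - 40)*1 - 744/Z = -62*1 - 744/Z = -62 - 744/Z)
-2056217 - (-529457 + B(-122, 539))*(-1189567 - 1051377) = -2056217 - (-529457 + (-62 - 744/539))*(-1189567 - 1051377) = -2056217 - (-529457 + (-62 - 744*1/539))*(-2240944) = -2056217 - (-529457 + (-62 - 744/539))*(-2240944) = -2056217 - (-529457 - 34162/539)*(-2240944) = -2056217 - (-285411485)*(-2240944)/539 = -2056217 - 1*639591154841840/539 = -2056217 - 639591154841840/539 = -639592263142803/539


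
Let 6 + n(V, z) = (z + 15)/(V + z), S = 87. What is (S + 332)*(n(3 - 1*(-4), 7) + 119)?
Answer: 336038/7 ≈ 48005.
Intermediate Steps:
n(V, z) = -6 + (15 + z)/(V + z) (n(V, z) = -6 + (z + 15)/(V + z) = -6 + (15 + z)/(V + z))
(S + 332)*(n(3 - 1*(-4), 7) + 119) = (87 + 332)*((15 - 6*(3 - 1*(-4)) - 5*7)/((3 - 1*(-4)) + 7) + 119) = 419*((15 - 6*(3 + 4) - 35)/((3 + 4) + 7) + 119) = 419*((15 - 6*7 - 35)/(7 + 7) + 119) = 419*((15 - 42 - 35)/14 + 119) = 419*((1/14)*(-62) + 119) = 419*(-31/7 + 119) = 419*(802/7) = 336038/7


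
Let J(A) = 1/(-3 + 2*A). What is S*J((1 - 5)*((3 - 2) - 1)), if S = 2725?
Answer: -2725/3 ≈ -908.33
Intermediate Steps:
S*J((1 - 5)*((3 - 2) - 1)) = 2725/(-3 + 2*((1 - 5)*((3 - 2) - 1))) = 2725/(-3 + 2*(-4*(1 - 1))) = 2725/(-3 + 2*(-4*0)) = 2725/(-3 + 2*0) = 2725/(-3 + 0) = 2725/(-3) = 2725*(-⅓) = -2725/3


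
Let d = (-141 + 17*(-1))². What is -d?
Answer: -24964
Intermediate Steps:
d = 24964 (d = (-141 - 17)² = (-158)² = 24964)
-d = -1*24964 = -24964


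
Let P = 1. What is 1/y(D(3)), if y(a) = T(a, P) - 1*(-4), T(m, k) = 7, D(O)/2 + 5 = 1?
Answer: 1/11 ≈ 0.090909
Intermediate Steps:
D(O) = -8 (D(O) = -10 + 2*1 = -10 + 2 = -8)
y(a) = 11 (y(a) = 7 - 1*(-4) = 7 + 4 = 11)
1/y(D(3)) = 1/11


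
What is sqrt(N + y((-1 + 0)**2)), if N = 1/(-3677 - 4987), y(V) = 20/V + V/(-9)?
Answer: sqrt(1033898)/228 ≈ 4.4597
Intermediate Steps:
y(V) = 20/V - V/9 (y(V) = 20/V + V*(-1/9) = 20/V - V/9)
N = -1/8664 (N = 1/(-8664) = -1/8664 ≈ -0.00011542)
sqrt(N + y((-1 + 0)**2)) = sqrt(-1/8664 + (20/((-1 + 0)**2) - (-1 + 0)**2/9)) = sqrt(-1/8664 + (20/((-1)**2) - 1/9*(-1)**2)) = sqrt(-1/8664 + (20/1 - 1/9*1)) = sqrt(-1/8664 + (20*1 - 1/9)) = sqrt(-1/8664 + (20 - 1/9)) = sqrt(-1/8664 + 179/9) = sqrt(516949/25992) = sqrt(1033898)/228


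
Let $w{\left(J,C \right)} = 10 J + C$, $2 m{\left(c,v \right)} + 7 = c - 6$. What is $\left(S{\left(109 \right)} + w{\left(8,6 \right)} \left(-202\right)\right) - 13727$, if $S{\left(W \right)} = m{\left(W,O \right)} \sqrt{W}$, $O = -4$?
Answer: $-31099 + 48 \sqrt{109} \approx -30598.0$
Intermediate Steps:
$m{\left(c,v \right)} = - \frac{13}{2} + \frac{c}{2}$ ($m{\left(c,v \right)} = - \frac{7}{2} + \frac{c - 6}{2} = - \frac{7}{2} + \frac{-6 + c}{2} = - \frac{7}{2} + \left(-3 + \frac{c}{2}\right) = - \frac{13}{2} + \frac{c}{2}$)
$S{\left(W \right)} = \sqrt{W} \left(- \frac{13}{2} + \frac{W}{2}\right)$ ($S{\left(W \right)} = \left(- \frac{13}{2} + \frac{W}{2}\right) \sqrt{W} = \sqrt{W} \left(- \frac{13}{2} + \frac{W}{2}\right)$)
$w{\left(J,C \right)} = C + 10 J$
$\left(S{\left(109 \right)} + w{\left(8,6 \right)} \left(-202\right)\right) - 13727 = \left(\frac{\sqrt{109} \left(-13 + 109\right)}{2} + \left(6 + 10 \cdot 8\right) \left(-202\right)\right) - 13727 = \left(\frac{1}{2} \sqrt{109} \cdot 96 + \left(6 + 80\right) \left(-202\right)\right) - 13727 = \left(48 \sqrt{109} + 86 \left(-202\right)\right) - 13727 = \left(48 \sqrt{109} - 17372\right) - 13727 = \left(-17372 + 48 \sqrt{109}\right) - 13727 = -31099 + 48 \sqrt{109}$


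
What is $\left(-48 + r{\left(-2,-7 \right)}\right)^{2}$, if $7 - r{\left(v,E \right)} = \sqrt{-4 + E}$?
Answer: $\left(41 + i \sqrt{11}\right)^{2} \approx 1670.0 + 271.96 i$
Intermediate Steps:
$r{\left(v,E \right)} = 7 - \sqrt{-4 + E}$
$\left(-48 + r{\left(-2,-7 \right)}\right)^{2} = \left(-48 + \left(7 - \sqrt{-4 - 7}\right)\right)^{2} = \left(-48 + \left(7 - \sqrt{-11}\right)\right)^{2} = \left(-48 + \left(7 - i \sqrt{11}\right)\right)^{2} = \left(-41 - i \sqrt{11}\right)^{2}$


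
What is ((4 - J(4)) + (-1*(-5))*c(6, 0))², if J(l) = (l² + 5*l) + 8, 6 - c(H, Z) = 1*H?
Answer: 1600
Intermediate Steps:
c(H, Z) = 6 - H
J(l) = 8 + l² + 5*l
((4 - J(4)) + (-1*(-5))*c(6, 0))² = ((4 - (8 + 4² + 5*4)) + (-1*(-5))*(6 - 1*6))² = ((4 - (8 + 16 + 20)) + 5*(6 - 6))² = ((4 - 1*44) + 5*0)² = ((4 - 44) + 0)² = (-40 + 0)² = (-40)² = 1600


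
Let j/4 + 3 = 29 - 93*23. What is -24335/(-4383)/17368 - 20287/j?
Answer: 386133032837/160849893672 ≈ 2.4006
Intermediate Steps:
j = -8452 (j = -12 + 4*(29 - 93*23) = -12 + 4*(29 - 2139) = -12 + 4*(-2110) = -12 - 8440 = -8452)
-24335/(-4383)/17368 - 20287/j = -24335/(-4383)/17368 - 20287/(-8452) = -24335*(-1/4383)*(1/17368) - 20287*(-1/8452) = (24335/4383)*(1/17368) + 20287/8452 = 24335/76123944 + 20287/8452 = 386133032837/160849893672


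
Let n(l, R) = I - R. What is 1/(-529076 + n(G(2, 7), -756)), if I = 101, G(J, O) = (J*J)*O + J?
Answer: -1/528219 ≈ -1.8932e-6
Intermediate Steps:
G(J, O) = J + O*J**2 (G(J, O) = J**2*O + J = O*J**2 + J = J + O*J**2)
n(l, R) = 101 - R
1/(-529076 + n(G(2, 7), -756)) = 1/(-529076 + (101 - 1*(-756))) = 1/(-529076 + (101 + 756)) = 1/(-529076 + 857) = 1/(-528219) = -1/528219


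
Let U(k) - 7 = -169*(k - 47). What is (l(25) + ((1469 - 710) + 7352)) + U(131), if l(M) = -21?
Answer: -6099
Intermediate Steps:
U(k) = 7950 - 169*k (U(k) = 7 - 169*(k - 47) = 7 - 169*(-47 + k) = 7 + (7943 - 169*k) = 7950 - 169*k)
(l(25) + ((1469 - 710) + 7352)) + U(131) = (-21 + ((1469 - 710) + 7352)) + (7950 - 169*131) = (-21 + (759 + 7352)) + (7950 - 22139) = (-21 + 8111) - 14189 = 8090 - 14189 = -6099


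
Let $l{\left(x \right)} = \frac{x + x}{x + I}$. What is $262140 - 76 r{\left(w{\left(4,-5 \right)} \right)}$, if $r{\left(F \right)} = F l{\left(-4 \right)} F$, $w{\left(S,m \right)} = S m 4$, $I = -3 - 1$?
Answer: $-224260$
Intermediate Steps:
$I = -4$
$l{\left(x \right)} = \frac{2 x}{-4 + x}$ ($l{\left(x \right)} = \frac{x + x}{x - 4} = \frac{2 x}{-4 + x}$)
$w{\left(S,m \right)} = 4 S m$
$r{\left(F \right)} = F^{2}$ ($r{\left(F \right)} = F 2 \left(-4\right) \frac{1}{-4 - 4} F = F 2 \left(-4\right) \frac{1}{-8} F = F 2 \left(-4\right) \left(- \frac{1}{8}\right) F = F 1 F = F F = F^{2}$)
$262140 - 76 r{\left(w{\left(4,-5 \right)} \right)} = 262140 - 76 \left(4 \cdot 4 \left(-5\right)\right)^{2} = 262140 - 76 \left(-80\right)^{2} = 262140 - 486400 = -224260$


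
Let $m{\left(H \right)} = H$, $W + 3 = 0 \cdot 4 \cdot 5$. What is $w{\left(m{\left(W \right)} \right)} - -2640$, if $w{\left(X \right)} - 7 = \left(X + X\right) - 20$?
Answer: $2621$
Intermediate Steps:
$W = -3$ ($W = -3 + 0 \cdot 4 \cdot 5 = -3 + 0 \cdot 5 = -3 + 0 = -3$)
$w{\left(X \right)} = -13 + 2 X$ ($w{\left(X \right)} = 7 + \left(\left(X + X\right) - 20\right) = 7 + \left(2 X - 20\right) = 7 + \left(-20 + 2 X\right) = -13 + 2 X$)
$w{\left(m{\left(W \right)} \right)} - -2640 = \left(-13 + 2 \left(-3\right)\right) - -2640 = \left(-13 - 6\right) + 2640 = -19 + 2640 = 2621$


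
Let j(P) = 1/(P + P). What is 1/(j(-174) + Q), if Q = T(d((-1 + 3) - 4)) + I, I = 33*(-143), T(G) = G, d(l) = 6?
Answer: -348/1640125 ≈ -0.00021218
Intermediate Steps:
I = -4719
Q = -4713 (Q = 6 - 4719 = -4713)
j(P) = 1/(2*P)
1/(j(-174) + Q) = 1/((½)/(-174) - 4713) = 1/((½)*(-1/174) - 4713) = 1/(-1/348 - 4713) = 1/(-1640125/348) = -348/1640125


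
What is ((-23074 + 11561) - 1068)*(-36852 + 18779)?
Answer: 227376413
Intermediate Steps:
((-23074 + 11561) - 1068)*(-36852 + 18779) = (-11513 - 1068)*(-18073) = -12581*(-18073) = 227376413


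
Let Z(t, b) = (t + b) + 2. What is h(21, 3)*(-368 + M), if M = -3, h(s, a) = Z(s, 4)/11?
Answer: -10017/11 ≈ -910.64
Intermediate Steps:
Z(t, b) = 2 + b + t (Z(t, b) = (b + t) + 2 = 2 + b + t)
h(s, a) = 6/11 + s/11 (h(s, a) = (2 + 4 + s)/11 = (6 + s)*(1/11) = 6/11 + s/11)
h(21, 3)*(-368 + M) = (6/11 + (1/11)*21)*(-368 - 3) = (6/11 + 21/11)*(-371) = (27/11)*(-371) = -10017/11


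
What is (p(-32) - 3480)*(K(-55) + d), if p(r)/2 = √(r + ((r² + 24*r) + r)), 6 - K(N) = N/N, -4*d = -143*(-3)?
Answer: 355830 - 1636*√3 ≈ 3.5300e+5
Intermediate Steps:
d = -429/4 (d = -(-143)*(-3)/4 = -¼*429 = -429/4 ≈ -107.25)
K(N) = 5 (K(N) = 6 - N/N = 6 - 1*1 = 6 - 1 = 5)
p(r) = 2*√(r² + 26*r) (p(r) = 2*√(r + ((r² + 24*r) + r)) = 2*√(r + (r² + 25*r)) = 2*√(r² + 26*r))
(p(-32) - 3480)*(K(-55) + d) = (2*√(-32*(26 - 32)) - 3480)*(5 - 429/4) = (2*√(-32*(-6)) - 3480)*(-409/4) = (2*√192 - 3480)*(-409/4) = (2*(8*√3) - 3480)*(-409/4) = (16*√3 - 3480)*(-409/4) = (-3480 + 16*√3)*(-409/4) = 355830 - 1636*√3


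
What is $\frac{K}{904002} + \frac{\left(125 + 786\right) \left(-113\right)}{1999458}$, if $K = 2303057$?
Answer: $\frac{375983755435}{150626169243} \approx 2.4961$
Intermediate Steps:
$\frac{K}{904002} + \frac{\left(125 + 786\right) \left(-113\right)}{1999458} = \frac{2303057}{904002} + \frac{\left(125 + 786\right) \left(-113\right)}{1999458} = 2303057 \cdot \frac{1}{904002} + 911 \left(-113\right) \frac{1}{1999458} = \frac{2303057}{904002} - \frac{102943}{1999458} = \frac{375983755435}{150626169243}$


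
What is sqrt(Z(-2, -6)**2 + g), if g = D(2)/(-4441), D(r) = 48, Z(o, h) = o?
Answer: 2*sqrt(19669189)/4441 ≈ 1.9973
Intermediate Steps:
g = -48/4441 (g = 48/(-4441) = 48*(-1/4441) = -48/4441 ≈ -0.010808)
sqrt(Z(-2, -6)**2 + g) = sqrt((-2)**2 - 48/4441) = sqrt(4 - 48/4441) = sqrt(17716/4441) = 2*sqrt(19669189)/4441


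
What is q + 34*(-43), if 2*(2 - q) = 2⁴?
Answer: -1468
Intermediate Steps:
q = -6 (q = 2 - ½*2⁴ = 2 - ½*16 = 2 - 8 = -6)
q + 34*(-43) = -6 + 34*(-43) = -6 - 1462 = -1468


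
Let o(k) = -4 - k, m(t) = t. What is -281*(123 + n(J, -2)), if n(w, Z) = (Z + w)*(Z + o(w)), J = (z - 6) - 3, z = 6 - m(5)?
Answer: -28943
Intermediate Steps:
z = 1 (z = 6 - 1*5 = 6 - 5 = 1)
J = -8 (J = (1 - 6) - 3 = -5 - 3 = -8)
n(w, Z) = (Z + w)*(-4 + Z - w) (n(w, Z) = (Z + w)*(Z + (-4 - w)) = (Z + w)*(-4 + Z - w))
-281*(123 + n(J, -2)) = -281*(123 + ((-2)**2 - 1*(-8)**2 - 4*(-2) - 4*(-8))) = -281*(123 + (4 - 1*64 + 8 + 32)) = -281*(123 + (4 - 64 + 8 + 32)) = -281*(123 - 20) = -281*103 = -28943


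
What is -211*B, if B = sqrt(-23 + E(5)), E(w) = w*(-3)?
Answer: -211*I*sqrt(38) ≈ -1300.7*I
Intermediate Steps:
E(w) = -3*w
B = I*sqrt(38) (B = sqrt(-23 - 3*5) = sqrt(-23 - 15) = sqrt(-38) = I*sqrt(38) ≈ 6.1644*I)
-211*B = -211*I*sqrt(38)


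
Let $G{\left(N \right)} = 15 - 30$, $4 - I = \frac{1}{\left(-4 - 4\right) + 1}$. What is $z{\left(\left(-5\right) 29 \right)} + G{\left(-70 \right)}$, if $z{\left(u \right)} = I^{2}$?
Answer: $\frac{106}{49} \approx 2.1633$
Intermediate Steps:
$I = \frac{29}{7}$ ($I = 4 - \frac{1}{\left(-4 - 4\right) + 1} = 4 - \frac{1}{-8 + 1} = 4 - \frac{1}{-7} = 4 - - \frac{1}{7} = 4 + \frac{1}{7} = \frac{29}{7} \approx 4.1429$)
$G{\left(N \right)} = -15$ ($G{\left(N \right)} = 15 - 30 = -15$)
$z{\left(u \right)} = \frac{841}{49}$ ($z{\left(u \right)} = \left(\frac{29}{7}\right)^{2} = \frac{841}{49}$)
$z{\left(\left(-5\right) 29 \right)} + G{\left(-70 \right)} = \frac{841}{49} - 15 = \frac{106}{49}$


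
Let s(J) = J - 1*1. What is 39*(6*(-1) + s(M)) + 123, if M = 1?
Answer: -111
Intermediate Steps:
s(J) = -1 + J (s(J) = J - 1 = -1 + J)
39*(6*(-1) + s(M)) + 123 = 39*(6*(-1) + (-1 + 1)) + 123 = 39*(-6 + 0) + 123 = 39*(-6) + 123 = -234 + 123 = -111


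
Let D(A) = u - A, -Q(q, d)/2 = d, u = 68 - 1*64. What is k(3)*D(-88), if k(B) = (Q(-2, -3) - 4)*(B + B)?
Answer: 1104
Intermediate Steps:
u = 4 (u = 68 - 64 = 4)
Q(q, d) = -2*d
k(B) = 4*B (k(B) = (-2*(-3) - 4)*(B + B) = (6 - 4)*(2*B) = 2*(2*B) = 4*B)
D(A) = 4 - A
k(3)*D(-88) = (4*3)*(4 - 1*(-88)) = 12*(4 + 88) = 12*92 = 1104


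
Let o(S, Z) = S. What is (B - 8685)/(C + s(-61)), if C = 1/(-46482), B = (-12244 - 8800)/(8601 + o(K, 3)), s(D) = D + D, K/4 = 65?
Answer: 3578129929578/50249003105 ≈ 71.208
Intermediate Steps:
K = 260 (K = 4*65 = 260)
s(D) = 2*D
B = -21044/8861 (B = (-12244 - 8800)/(8601 + 260) = -21044/8861 ≈ -2.3749)
C = -1/46482 ≈ -2.1514e-5
(B - 8685)/(C + s(-61)) = (-21044/8861 - 8685)/(-1/46482 + 2*(-61)) = -76978829/(8861*(-1/46482 - 122)) = -76978829/(8861*(-5670805/46482)) = -76978829/8861*(-46482/5670805) = 3578129929578/50249003105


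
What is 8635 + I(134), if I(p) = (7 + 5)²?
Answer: 8779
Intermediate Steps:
I(p) = 144 (I(p) = 12² = 144)
8635 + I(134) = 8635 + 144 = 8779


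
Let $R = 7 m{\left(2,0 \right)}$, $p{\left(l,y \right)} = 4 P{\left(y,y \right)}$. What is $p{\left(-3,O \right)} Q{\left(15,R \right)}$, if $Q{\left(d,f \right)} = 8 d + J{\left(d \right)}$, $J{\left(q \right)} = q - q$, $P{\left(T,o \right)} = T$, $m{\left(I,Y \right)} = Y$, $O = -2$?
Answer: $-960$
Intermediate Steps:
$p{\left(l,y \right)} = 4 y$
$J{\left(q \right)} = 0$
$R = 0$ ($R = 7 \cdot 0 = 0$)
$Q{\left(d,f \right)} = 8 d$ ($Q{\left(d,f \right)} = 8 d + 0 = 8 d$)
$p{\left(-3,O \right)} Q{\left(15,R \right)} = 4 \left(-2\right) 8 \cdot 15 = \left(-8\right) 120 = -960$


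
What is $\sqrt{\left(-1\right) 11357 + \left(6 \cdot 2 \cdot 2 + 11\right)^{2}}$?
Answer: $2 i \sqrt{2533} \approx 100.66 i$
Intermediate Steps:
$\sqrt{\left(-1\right) 11357 + \left(6 \cdot 2 \cdot 2 + 11\right)^{2}} = \sqrt{-11357 + \left(12 \cdot 2 + 11\right)^{2}} = \sqrt{-11357 + \left(24 + 11\right)^{2}} = \sqrt{-11357 + 35^{2}} = \sqrt{-11357 + 1225} = \sqrt{-10132} = 2 i \sqrt{2533}$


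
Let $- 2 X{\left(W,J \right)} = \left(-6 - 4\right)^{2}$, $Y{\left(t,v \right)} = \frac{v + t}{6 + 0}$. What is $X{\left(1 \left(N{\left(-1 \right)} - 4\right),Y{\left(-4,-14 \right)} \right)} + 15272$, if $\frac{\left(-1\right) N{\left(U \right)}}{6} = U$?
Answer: $15222$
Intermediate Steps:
$N{\left(U \right)} = - 6 U$
$Y{\left(t,v \right)} = \frac{t}{6} + \frac{v}{6}$ ($Y{\left(t,v \right)} = \frac{t + v}{6} = \left(t + v\right) \frac{1}{6} = \frac{t}{6} + \frac{v}{6}$)
$X{\left(W,J \right)} = -50$ ($X{\left(W,J \right)} = - \frac{\left(-6 - 4\right)^{2}}{2} = - \frac{\left(-10\right)^{2}}{2} = \left(- \frac{1}{2}\right) 100 = -50$)
$X{\left(1 \left(N{\left(-1 \right)} - 4\right),Y{\left(-4,-14 \right)} \right)} + 15272 = -50 + 15272 = 15222$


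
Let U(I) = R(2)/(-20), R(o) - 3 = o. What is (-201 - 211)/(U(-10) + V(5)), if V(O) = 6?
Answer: -1648/23 ≈ -71.652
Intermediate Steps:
R(o) = 3 + o
U(I) = -¼ (U(I) = (3 + 2)/(-20) = 5*(-1/20) = -¼)
(-201 - 211)/(U(-10) + V(5)) = (-201 - 211)/(-¼ + 6) = -412/23/4 = -412*4/23 = -1648/23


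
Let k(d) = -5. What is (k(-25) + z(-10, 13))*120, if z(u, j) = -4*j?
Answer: -6840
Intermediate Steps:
(k(-25) + z(-10, 13))*120 = (-5 - 4*13)*120 = (-5 - 52)*120 = -57*120 = -6840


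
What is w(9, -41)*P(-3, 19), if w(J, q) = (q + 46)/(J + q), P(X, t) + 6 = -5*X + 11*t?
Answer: -545/16 ≈ -34.063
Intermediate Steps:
P(X, t) = -6 - 5*X + 11*t (P(X, t) = -6 + (-5*X + 11*t) = -6 - 5*X + 11*t)
w(J, q) = (46 + q)/(J + q)
w(9, -41)*P(-3, 19) = ((46 - 41)/(9 - 41))*(-6 - 5*(-3) + 11*19) = (5/(-32))*(-6 + 15 + 209) = -1/32*5*218 = -5/32*218 = -545/16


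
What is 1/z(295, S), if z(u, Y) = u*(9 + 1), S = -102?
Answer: 1/2950 ≈ 0.00033898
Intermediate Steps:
z(u, Y) = 10*u (z(u, Y) = u*10 = 10*u)
1/z(295, S) = 1/(10*295) = 1/2950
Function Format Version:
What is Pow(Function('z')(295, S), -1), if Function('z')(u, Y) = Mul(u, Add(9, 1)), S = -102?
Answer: Rational(1, 2950) ≈ 0.00033898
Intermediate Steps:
Function('z')(u, Y) = Mul(10, u) (Function('z')(u, Y) = Mul(u, 10) = Mul(10, u))
Pow(Function('z')(295, S), -1) = Pow(Mul(10, 295), -1) = Pow(2950, -1) = Rational(1, 2950)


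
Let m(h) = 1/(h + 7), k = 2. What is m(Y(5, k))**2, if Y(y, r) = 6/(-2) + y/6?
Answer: 36/841 ≈ 0.042806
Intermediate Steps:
Y(y, r) = -3 + y/6 (Y(y, r) = 6*(-1/2) + y*(1/6) = -3 + y/6)
m(h) = 1/(7 + h)
m(Y(5, k))**2 = (1/(7 + (-3 + (1/6)*5)))**2 = (1/(7 + (-3 + 5/6)))**2 = (1/(7 - 13/6))**2 = (1/(29/6))**2 = (6/29)**2 = 36/841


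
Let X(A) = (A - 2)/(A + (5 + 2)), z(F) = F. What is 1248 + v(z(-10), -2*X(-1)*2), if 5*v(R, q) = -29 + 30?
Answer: 6241/5 ≈ 1248.2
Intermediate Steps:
X(A) = (-2 + A)/(7 + A) (X(A) = (-2 + A)/(A + 7) = (-2 + A)/(7 + A))
v(R, q) = ⅕ (v(R, q) = (-29 + 30)/5 = (⅕)*1 = ⅕)
1248 + v(z(-10), -2*X(-1)*2) = 1248 + ⅕ = 6241/5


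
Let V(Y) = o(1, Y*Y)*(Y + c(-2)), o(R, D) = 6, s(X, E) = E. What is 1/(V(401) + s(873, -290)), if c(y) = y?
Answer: 1/2104 ≈ 0.00047529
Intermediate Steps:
V(Y) = -12 + 6*Y (V(Y) = 6*(Y - 2) = 6*(-2 + Y) = -12 + 6*Y)
1/(V(401) + s(873, -290)) = 1/((-12 + 6*401) - 290) = 1/((-12 + 2406) - 290) = 1/(2394 - 290) = 1/2104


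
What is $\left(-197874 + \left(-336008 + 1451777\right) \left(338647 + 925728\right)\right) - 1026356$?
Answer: $1410749205145$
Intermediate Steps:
$\left(-197874 + \left(-336008 + 1451777\right) \left(338647 + 925728\right)\right) - 1026356 = \left(-197874 + 1115769 \cdot 1264375\right) - 1026356 = \left(-197874 + 1410750429375\right) - 1026356 = 1410750231501 - 1026356 = 1410749205145$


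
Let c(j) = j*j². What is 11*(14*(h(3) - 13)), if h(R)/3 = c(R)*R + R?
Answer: 36806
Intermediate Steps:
c(j) = j³
h(R) = 3*R + 3*R⁴ (h(R) = 3*(R³*R + R) = 3*(R⁴ + R) = 3*(R + R⁴) = 3*R + 3*R⁴)
11*(14*(h(3) - 13)) = 11*(14*(3*3*(1 + 3³) - 13)) = 11*(14*(3*3*(1 + 27) - 13)) = 11*(14*(3*3*28 - 13)) = 11*(14*(252 - 13)) = 11*(14*239) = 11*3346 = 36806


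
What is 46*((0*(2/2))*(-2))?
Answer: 0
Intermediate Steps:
46*((0*(2/2))*(-2)) = 46*((0*(2*(1/2)))*(-2)) = 46*((0*1)*(-2)) = 46*(0*(-2)) = 46*0 = 0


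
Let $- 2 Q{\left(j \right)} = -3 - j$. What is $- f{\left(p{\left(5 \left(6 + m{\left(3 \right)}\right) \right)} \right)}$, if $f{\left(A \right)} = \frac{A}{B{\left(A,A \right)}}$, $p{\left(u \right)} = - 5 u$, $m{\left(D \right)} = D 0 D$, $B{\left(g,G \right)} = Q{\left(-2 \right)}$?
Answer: $300$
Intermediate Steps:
$Q{\left(j \right)} = \frac{3}{2} + \frac{j}{2}$ ($Q{\left(j \right)} = - \frac{-3 - j}{2} = \frac{3}{2} + \frac{j}{2}$)
$B{\left(g,G \right)} = \frac{1}{2}$ ($B{\left(g,G \right)} = \frac{3}{2} + \frac{1}{2} \left(-2\right) = \frac{3}{2} - 1 = \frac{1}{2}$)
$m{\left(D \right)} = 0$ ($m{\left(D \right)} = 0 D = 0$)
$f{\left(A \right)} = 2 A$ ($f{\left(A \right)} = A \frac{1}{\frac{1}{2}} = A 2 = 2 A$)
$- f{\left(p{\left(5 \left(6 + m{\left(3 \right)}\right) \right)} \right)} = - 2 \left(- 5 \cdot 5 \left(6 + 0\right)\right) = - 2 \left(- 5 \cdot 5 \cdot 6\right) = - 2 \left(\left(-5\right) 30\right) = - 2 \left(-150\right) = \left(-1\right) \left(-300\right) = 300$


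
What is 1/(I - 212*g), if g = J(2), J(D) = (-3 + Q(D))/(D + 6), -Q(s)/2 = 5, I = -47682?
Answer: -2/94675 ≈ -2.1125e-5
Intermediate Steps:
Q(s) = -10 (Q(s) = -2*5 = -10)
J(D) = -13/(6 + D) (J(D) = (-3 - 10)/(D + 6) = -13/(6 + D))
g = -13/8 (g = -13/(6 + 2) = -13/8 ≈ -1.6250)
1/(I - 212*g) = 1/(-47682 - 212*(-13/8)) = 1/(-47682 + 689/2) = 1/(-94675/2) = -2/94675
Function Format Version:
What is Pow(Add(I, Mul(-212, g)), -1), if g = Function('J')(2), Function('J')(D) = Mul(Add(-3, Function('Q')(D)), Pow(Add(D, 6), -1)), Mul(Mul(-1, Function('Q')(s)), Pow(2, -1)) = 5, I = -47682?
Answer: Rational(-2, 94675) ≈ -2.1125e-5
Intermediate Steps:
Function('Q')(s) = -10 (Function('Q')(s) = Mul(-2, 5) = -10)
Function('J')(D) = Mul(-13, Pow(Add(6, D), -1)) (Function('J')(D) = Mul(Add(-3, -10), Pow(Add(D, 6), -1)) = Mul(-13, Pow(Add(6, D), -1)))
g = Rational(-13, 8) (g = Mul(-13, Pow(Add(6, 2), -1)) = Mul(-13, Pow(8, -1)) = Mul(-13, Rational(1, 8)) = Rational(-13, 8) ≈ -1.6250)
Pow(Add(I, Mul(-212, g)), -1) = Pow(Add(-47682, Mul(-212, Rational(-13, 8))), -1) = Pow(Add(-47682, Rational(689, 2)), -1) = Pow(Rational(-94675, 2), -1) = Rational(-2, 94675)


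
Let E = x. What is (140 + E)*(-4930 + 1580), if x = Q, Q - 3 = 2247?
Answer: -8006500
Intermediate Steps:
Q = 2250 (Q = 3 + 2247 = 2250)
x = 2250
E = 2250
(140 + E)*(-4930 + 1580) = (140 + 2250)*(-4930 + 1580) = 2390*(-3350) = -8006500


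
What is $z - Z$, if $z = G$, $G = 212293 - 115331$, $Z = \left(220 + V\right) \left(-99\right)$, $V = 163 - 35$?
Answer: $131414$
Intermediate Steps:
$V = 128$ ($V = 163 - 35 = 128$)
$Z = -34452$ ($Z = \left(220 + 128\right) \left(-99\right) = 348 \left(-99\right) = -34452$)
$G = 96962$
$z = 96962$
$z - Z = 96962 - -34452 = 96962 + 34452 = 131414$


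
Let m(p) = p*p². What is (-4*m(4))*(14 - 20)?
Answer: 1536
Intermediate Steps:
m(p) = p³
(-4*m(4))*(14 - 20) = (-4*4³)*(14 - 20) = -4*64*(-6) = -256*(-6) = 1536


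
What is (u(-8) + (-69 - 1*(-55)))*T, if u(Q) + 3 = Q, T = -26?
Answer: 650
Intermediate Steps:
u(Q) = -3 + Q
(u(-8) + (-69 - 1*(-55)))*T = ((-3 - 8) + (-69 - 1*(-55)))*(-26) = (-11 + (-69 + 55))*(-26) = (-11 - 14)*(-26) = -25*(-26) = 650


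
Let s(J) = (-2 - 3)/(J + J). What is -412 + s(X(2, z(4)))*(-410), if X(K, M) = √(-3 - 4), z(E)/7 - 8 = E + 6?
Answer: -412 - 1025*I*√7/7 ≈ -412.0 - 387.41*I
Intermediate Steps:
z(E) = 98 + 7*E (z(E) = 56 + 7*(E + 6) = 56 + 7*(6 + E) = 56 + (42 + 7*E) = 98 + 7*E)
X(K, M) = I*√7 (X(K, M) = √(-7) = I*√7)
s(J) = -5/(2*J) (s(J) = -5*1/(2*J) = -5/(2*J))
-412 + s(X(2, z(4)))*(-410) = -412 - 5*(-I*√7/7)/2*(-410) = -412 - (-5)*I*√7/14*(-410) = -412 + (5*I*√7/14)*(-410) = -412 - 1025*I*√7/7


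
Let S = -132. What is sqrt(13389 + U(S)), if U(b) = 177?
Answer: sqrt(13566) ≈ 116.47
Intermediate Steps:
sqrt(13389 + U(S)) = sqrt(13389 + 177) = sqrt(13566)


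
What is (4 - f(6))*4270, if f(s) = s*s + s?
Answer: -162260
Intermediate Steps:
f(s) = s + s² (f(s) = s² + s = s + s²)
(4 - f(6))*4270 = (4 - 6*(1 + 6))*4270 = (4 - 6*7)*4270 = (4 - 1*42)*4270 = (4 - 42)*4270 = -38*4270 = -162260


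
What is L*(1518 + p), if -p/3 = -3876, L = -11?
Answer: -144606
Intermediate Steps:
p = 11628 (p = -3*(-3876) = 11628)
L*(1518 + p) = -11*(1518 + 11628) = -11*13146 = -144606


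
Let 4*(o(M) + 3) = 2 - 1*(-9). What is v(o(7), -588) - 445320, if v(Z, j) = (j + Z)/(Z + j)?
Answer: -445319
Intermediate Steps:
o(M) = -¼ (o(M) = -3 + (2 - 1*(-9))/4 = -3 + (2 + 9)/4 = -3 + (¼)*11 = -3 + 11/4 = -¼)
v(Z, j) = 1 (v(Z, j) = (Z + j)/(Z + j) = 1)
v(o(7), -588) - 445320 = 1 - 445320 = -445319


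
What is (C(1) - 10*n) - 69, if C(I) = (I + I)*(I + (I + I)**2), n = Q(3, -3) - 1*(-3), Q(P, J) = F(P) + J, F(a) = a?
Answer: -89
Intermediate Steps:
Q(P, J) = J + P (Q(P, J) = P + J = J + P)
n = 3 (n = (-3 + 3) - 1*(-3) = 0 + 3 = 3)
C(I) = 2*I*(I + 4*I**2) (C(I) = (2*I)*(I + (2*I)**2) = (2*I)*(I + 4*I**2) = 2*I*(I + 4*I**2))
(C(1) - 10*n) - 69 = (1**2*(2 + 8*1) - 10*3) - 69 = (1*(2 + 8) - 30) - 69 = (1*10 - 30) - 69 = (10 - 30) - 69 = -20 - 69 = -89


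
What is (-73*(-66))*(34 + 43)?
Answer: 370986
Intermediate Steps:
(-73*(-66))*(34 + 43) = 4818*77 = 370986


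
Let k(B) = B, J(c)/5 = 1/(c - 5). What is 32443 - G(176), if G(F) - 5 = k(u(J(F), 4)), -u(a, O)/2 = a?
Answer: 5546908/171 ≈ 32438.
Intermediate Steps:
J(c) = 5/(-5 + c) (J(c) = 5/(c - 5) = 5/(-5 + c))
u(a, O) = -2*a
G(F) = 5 - 10/(-5 + F)
32443 - G(176) = 32443 - 5*(-7 + 176)/(-5 + 176) = 32443 - 5*169/171 = 32443 - 1*845/171 = 32443 - 845/171 = 5546908/171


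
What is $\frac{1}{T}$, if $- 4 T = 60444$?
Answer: $- \frac{1}{15111} \approx -6.6177 \cdot 10^{-5}$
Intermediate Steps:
$T = -15111$ ($T = \left(- \frac{1}{4}\right) 60444 = -15111$)
$\frac{1}{T} = \frac{1}{-15111} = - \frac{1}{15111}$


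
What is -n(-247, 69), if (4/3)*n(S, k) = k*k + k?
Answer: -7245/2 ≈ -3622.5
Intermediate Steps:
n(S, k) = 3*k/4 + 3*k**2/4 (n(S, k) = 3*(k*k + k)/4 = 3*(k**2 + k)/4 = 3*(k + k**2)/4 = 3*k/4 + 3*k**2/4)
-n(-247, 69) = -3*69*(1 + 69)/4 = -3*69*70/4 = -1*7245/2 = -7245/2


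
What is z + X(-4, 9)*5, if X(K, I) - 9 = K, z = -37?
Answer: -12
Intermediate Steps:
X(K, I) = 9 + K
z + X(-4, 9)*5 = -37 + (9 - 4)*5 = -37 + 5*5 = -37 + 25 = -12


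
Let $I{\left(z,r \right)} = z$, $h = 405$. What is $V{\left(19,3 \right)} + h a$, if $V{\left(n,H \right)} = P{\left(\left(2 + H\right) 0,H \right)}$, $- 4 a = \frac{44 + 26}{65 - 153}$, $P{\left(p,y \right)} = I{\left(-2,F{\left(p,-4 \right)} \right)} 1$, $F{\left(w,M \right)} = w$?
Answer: $\frac{13823}{176} \approx 78.54$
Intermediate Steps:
$P{\left(p,y \right)} = -2$ ($P{\left(p,y \right)} = \left(-2\right) 1 = -2$)
$a = \frac{35}{176}$ ($a = - \frac{\left(44 + 26\right) \frac{1}{65 - 153}}{4} = - \frac{70 \frac{1}{-88}}{4} = - \frac{70 \left(- \frac{1}{88}\right)}{4} = \left(- \frac{1}{4}\right) \left(- \frac{35}{44}\right) = \frac{35}{176} \approx 0.19886$)
$V{\left(n,H \right)} = -2$
$V{\left(19,3 \right)} + h a = -2 + 405 \cdot \frac{35}{176} = -2 + \frac{14175}{176} = \frac{13823}{176}$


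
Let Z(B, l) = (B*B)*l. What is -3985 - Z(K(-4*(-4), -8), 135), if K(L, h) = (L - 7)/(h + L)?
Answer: -265975/64 ≈ -4155.9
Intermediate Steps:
K(L, h) = (-7 + L)/(L + h)
Z(B, l) = l*B² (Z(B, l) = B²*l = l*B²)
-3985 - Z(K(-4*(-4), -8), 135) = -3985 - 135*((-7 - 4*(-4))/(-4*(-4) - 8))² = -3985 - 135*((-7 + 16)/(16 - 8))² = -3985 - 135*(9/8)² = -3985 - 135*81/64 = -3985 - 1*10935/64 = -3985 - 10935/64 = -265975/64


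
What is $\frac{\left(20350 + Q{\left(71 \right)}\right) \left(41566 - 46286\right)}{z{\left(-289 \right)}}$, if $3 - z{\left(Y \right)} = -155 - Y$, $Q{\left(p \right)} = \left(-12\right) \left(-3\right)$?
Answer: $\frac{96221920}{131} \approx 7.3452 \cdot 10^{5}$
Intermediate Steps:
$Q{\left(p \right)} = 36$
$z{\left(Y \right)} = 158 + Y$ ($z{\left(Y \right)} = 3 - \left(-155 - Y\right) = 3 + \left(155 + Y\right) = 158 + Y$)
$\frac{\left(20350 + Q{\left(71 \right)}\right) \left(41566 - 46286\right)}{z{\left(-289 \right)}} = \frac{\left(20350 + 36\right) \left(41566 - 46286\right)}{158 - 289} = \frac{20386 \left(-4720\right)}{-131} = \left(-96221920\right) \left(- \frac{1}{131}\right) = \frac{96221920}{131}$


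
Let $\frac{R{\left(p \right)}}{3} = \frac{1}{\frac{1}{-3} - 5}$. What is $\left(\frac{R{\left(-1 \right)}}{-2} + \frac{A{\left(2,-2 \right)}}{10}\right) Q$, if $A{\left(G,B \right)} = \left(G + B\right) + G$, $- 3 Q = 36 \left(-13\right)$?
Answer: $\frac{3003}{40} \approx 75.075$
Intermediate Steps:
$Q = 156$ ($Q = - \frac{36 \left(-13\right)}{3} = \left(- \frac{1}{3}\right) \left(-468\right) = 156$)
$A{\left(G,B \right)} = B + 2 G$ ($A{\left(G,B \right)} = \left(B + G\right) + G = B + 2 G$)
$R{\left(p \right)} = - \frac{9}{16}$ ($R{\left(p \right)} = \frac{3}{\frac{1}{-3} - 5} = \frac{3}{- \frac{1}{3} - 5} = \frac{3}{- \frac{16}{3}} = 3 \left(- \frac{3}{16}\right) = - \frac{9}{16}$)
$\left(\frac{R{\left(-1 \right)}}{-2} + \frac{A{\left(2,-2 \right)}}{10}\right) Q = \left(- \frac{9}{16 \left(-2\right)} + \frac{-2 + 2 \cdot 2}{10}\right) 156 = \left(\left(- \frac{9}{16}\right) \left(- \frac{1}{2}\right) + \left(-2 + 4\right) \frac{1}{10}\right) 156 = \left(\frac{9}{32} + 2 \cdot \frac{1}{10}\right) 156 = \left(\frac{9}{32} + \frac{1}{5}\right) 156 = \frac{77}{160} \cdot 156 = \frac{3003}{40}$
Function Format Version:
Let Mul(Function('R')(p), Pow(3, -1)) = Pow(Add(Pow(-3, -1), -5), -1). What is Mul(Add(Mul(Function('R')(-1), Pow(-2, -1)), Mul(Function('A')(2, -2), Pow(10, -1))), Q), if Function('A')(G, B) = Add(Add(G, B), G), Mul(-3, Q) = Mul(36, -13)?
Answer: Rational(3003, 40) ≈ 75.075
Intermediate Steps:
Q = 156 (Q = Mul(Rational(-1, 3), Mul(36, -13)) = Mul(Rational(-1, 3), -468) = 156)
Function('A')(G, B) = Add(B, Mul(2, G)) (Function('A')(G, B) = Add(Add(B, G), G) = Add(B, Mul(2, G)))
Function('R')(p) = Rational(-9, 16) (Function('R')(p) = Mul(3, Pow(Add(Pow(-3, -1), -5), -1)) = Mul(3, Pow(Add(Rational(-1, 3), -5), -1)) = Mul(3, Pow(Rational(-16, 3), -1)) = Mul(3, Rational(-3, 16)) = Rational(-9, 16))
Mul(Add(Mul(Function('R')(-1), Pow(-2, -1)), Mul(Function('A')(2, -2), Pow(10, -1))), Q) = Mul(Add(Mul(Rational(-9, 16), Pow(-2, -1)), Mul(Add(-2, Mul(2, 2)), Pow(10, -1))), 156) = Mul(Add(Mul(Rational(-9, 16), Rational(-1, 2)), Mul(Add(-2, 4), Rational(1, 10))), 156) = Mul(Add(Rational(9, 32), Mul(2, Rational(1, 10))), 156) = Mul(Add(Rational(9, 32), Rational(1, 5)), 156) = Mul(Rational(77, 160), 156) = Rational(3003, 40)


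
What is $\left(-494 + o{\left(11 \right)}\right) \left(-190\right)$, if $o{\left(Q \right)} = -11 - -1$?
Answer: $95760$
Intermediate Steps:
$o{\left(Q \right)} = -10$ ($o{\left(Q \right)} = -11 + 1 = -10$)
$\left(-494 + o{\left(11 \right)}\right) \left(-190\right) = \left(-494 - 10\right) \left(-190\right) = \left(-504\right) \left(-190\right) = 95760$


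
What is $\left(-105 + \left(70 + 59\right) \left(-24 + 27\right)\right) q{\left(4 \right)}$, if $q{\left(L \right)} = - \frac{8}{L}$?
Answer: $-564$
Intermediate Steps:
$\left(-105 + \left(70 + 59\right) \left(-24 + 27\right)\right) q{\left(4 \right)} = \left(-105 + \left(70 + 59\right) \left(-24 + 27\right)\right) \left(- \frac{8}{4}\right) = \left(-105 + 129 \cdot 3\right) \left(\left(-8\right) \frac{1}{4}\right) = \left(-105 + 387\right) \left(-2\right) = 282 \left(-2\right) = -564$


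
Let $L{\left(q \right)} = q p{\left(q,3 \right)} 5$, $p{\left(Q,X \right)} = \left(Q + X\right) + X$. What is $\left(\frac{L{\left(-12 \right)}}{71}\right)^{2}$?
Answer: $\frac{129600}{5041} \approx 25.709$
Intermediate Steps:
$p{\left(Q,X \right)} = Q + 2 X$
$L{\left(q \right)} = 5 q \left(6 + q\right)$ ($L{\left(q \right)} = q \left(q + 2 \cdot 3\right) 5 = q \left(q + 6\right) 5 = q \left(6 + q\right) 5 = 5 q \left(6 + q\right)$)
$\left(\frac{L{\left(-12 \right)}}{71}\right)^{2} = \left(\frac{5 \left(-12\right) \left(6 - 12\right)}{71}\right)^{2} = \left(5 \left(-12\right) \left(-6\right) \frac{1}{71}\right)^{2} = \left(360 \cdot \frac{1}{71}\right)^{2} = \left(\frac{360}{71}\right)^{2} = \frac{129600}{5041}$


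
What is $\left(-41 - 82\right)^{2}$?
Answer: $15129$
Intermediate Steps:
$\left(-41 - 82\right)^{2} = \left(-123\right)^{2} = 15129$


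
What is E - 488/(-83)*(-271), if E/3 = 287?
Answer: -60785/83 ≈ -732.35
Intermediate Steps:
E = 861 (E = 3*287 = 861)
E - 488/(-83)*(-271) = 861 - 488/(-83)*(-271) = 861 - 488*(-1/83)*(-271) = 861 + (488/83)*(-271) = 861 - 132248/83 = -60785/83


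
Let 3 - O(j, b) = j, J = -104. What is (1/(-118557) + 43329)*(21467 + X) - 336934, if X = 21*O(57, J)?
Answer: 104409785587678/118557 ≈ 8.8067e+8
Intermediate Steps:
O(j, b) = 3 - j
X = -1134 (X = 21*(3 - 1*57) = 21*(3 - 57) = 21*(-54) = -1134)
(1/(-118557) + 43329)*(21467 + X) - 336934 = (1/(-118557) + 43329)*(21467 - 1134) - 336934 = (-1/118557 + 43329)*20333 - 336934 = (5136956252/118557)*20333 - 336934 = 104449731471916/118557 - 336934 = 104409785587678/118557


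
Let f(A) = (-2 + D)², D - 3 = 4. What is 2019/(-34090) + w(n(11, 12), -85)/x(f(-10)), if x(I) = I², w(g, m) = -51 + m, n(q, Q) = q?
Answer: -1179623/4261250 ≈ -0.27683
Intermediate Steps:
D = 7 (D = 3 + 4 = 7)
f(A) = 25 (f(A) = (-2 + 7)² = 5² = 25)
2019/(-34090) + w(n(11, 12), -85)/x(f(-10)) = 2019/(-34090) + (-51 - 85)/(25²) = 2019*(-1/34090) - 136/625 = -2019/34090 - 136*1/625 = -2019/34090 - 136/625 = -1179623/4261250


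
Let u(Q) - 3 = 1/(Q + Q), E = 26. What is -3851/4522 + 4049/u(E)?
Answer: 951493449/709954 ≈ 1340.2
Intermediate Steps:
u(Q) = 3 + 1/(2*Q) (u(Q) = 3 + 1/(Q + Q) = 3 + 1/(2*Q))
-3851/4522 + 4049/u(E) = -3851/4522 + 4049/(3 + (½)/26) = -3851*1/4522 + 4049/(3 + (½)*(1/26)) = -3851/4522 + 4049/(3 + 1/52) = -3851/4522 + 4049/(157/52) = -3851/4522 + 4049*(52/157) = -3851/4522 + 210548/157 = 951493449/709954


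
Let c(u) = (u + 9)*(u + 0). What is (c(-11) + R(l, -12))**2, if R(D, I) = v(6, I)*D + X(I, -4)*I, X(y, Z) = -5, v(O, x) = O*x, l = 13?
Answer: 729316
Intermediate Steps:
c(u) = u*(9 + u) (c(u) = (9 + u)*u = u*(9 + u))
R(D, I) = -5*I + 6*D*I (R(D, I) = (6*I)*D - 5*I = 6*D*I - 5*I = -5*I + 6*D*I)
(c(-11) + R(l, -12))**2 = (-11*(9 - 11) - 12*(-5 + 6*13))**2 = (-11*(-2) - 12*(-5 + 78))**2 = (22 - 12*73)**2 = (22 - 876)**2 = (-854)**2 = 729316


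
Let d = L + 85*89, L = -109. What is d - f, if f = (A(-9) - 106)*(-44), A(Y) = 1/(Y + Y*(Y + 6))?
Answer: 25150/9 ≈ 2794.4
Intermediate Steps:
A(Y) = 1/(Y + Y*(6 + Y))
d = 7456 (d = -109 + 85*89 = -109 + 7565 = 7456)
f = 41954/9 (f = (1/((-9)*(7 - 9)) - 106)*(-44) = (-⅑/(-2) - 106)*(-44) = (-⅑*(-½) - 106)*(-44) = (1/18 - 106)*(-44) = -1907/18*(-44) = 41954/9 ≈ 4661.6)
d - f = 7456 - 1*41954/9 = 7456 - 41954/9 = 25150/9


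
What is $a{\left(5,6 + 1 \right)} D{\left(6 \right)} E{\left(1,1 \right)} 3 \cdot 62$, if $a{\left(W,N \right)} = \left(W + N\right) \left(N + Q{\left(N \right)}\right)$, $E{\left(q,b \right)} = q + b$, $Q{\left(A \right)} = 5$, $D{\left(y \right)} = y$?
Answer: $321408$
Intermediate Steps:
$E{\left(q,b \right)} = b + q$
$a{\left(W,N \right)} = \left(5 + N\right) \left(N + W\right)$ ($a{\left(W,N \right)} = \left(W + N\right) \left(N + 5\right) = \left(N + W\right) \left(5 + N\right) = \left(5 + N\right) \left(N + W\right)$)
$a{\left(5,6 + 1 \right)} D{\left(6 \right)} E{\left(1,1 \right)} 3 \cdot 62 = \left(\left(6 + 1\right)^{2} + 5 \left(6 + 1\right) + 5 \cdot 5 + \left(6 + 1\right) 5\right) 6 \left(1 + 1\right) 3 \cdot 62 = \left(7^{2} + 5 \cdot 7 + 25 + 7 \cdot 5\right) 6 \cdot 2 \cdot 3 \cdot 62 = \left(49 + 35 + 25 + 35\right) 12 \cdot 3 \cdot 62 = 144 \cdot 36 \cdot 62 = 5184 \cdot 62 = 321408$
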